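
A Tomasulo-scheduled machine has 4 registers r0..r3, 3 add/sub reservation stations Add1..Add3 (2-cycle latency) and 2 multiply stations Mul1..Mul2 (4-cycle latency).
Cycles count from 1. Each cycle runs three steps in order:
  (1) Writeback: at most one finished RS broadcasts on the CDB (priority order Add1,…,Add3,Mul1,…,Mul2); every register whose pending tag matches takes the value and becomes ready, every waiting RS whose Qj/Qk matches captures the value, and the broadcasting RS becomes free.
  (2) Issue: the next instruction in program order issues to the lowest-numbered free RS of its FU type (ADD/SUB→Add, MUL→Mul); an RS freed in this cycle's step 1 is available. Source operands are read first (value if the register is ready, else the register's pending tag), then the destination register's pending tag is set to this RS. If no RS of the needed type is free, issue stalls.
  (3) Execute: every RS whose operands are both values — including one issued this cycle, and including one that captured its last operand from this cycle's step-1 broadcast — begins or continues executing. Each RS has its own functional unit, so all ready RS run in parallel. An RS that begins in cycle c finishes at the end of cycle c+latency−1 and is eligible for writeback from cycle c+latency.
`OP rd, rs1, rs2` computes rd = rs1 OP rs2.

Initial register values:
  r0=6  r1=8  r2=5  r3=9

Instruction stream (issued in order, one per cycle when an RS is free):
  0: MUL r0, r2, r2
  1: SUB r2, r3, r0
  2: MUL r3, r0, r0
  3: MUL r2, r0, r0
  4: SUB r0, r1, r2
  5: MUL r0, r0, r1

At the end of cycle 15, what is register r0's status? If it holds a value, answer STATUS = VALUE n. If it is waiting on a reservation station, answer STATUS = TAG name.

STATUS = VALUE -4936

cycle 1: issue MUL r0<-Mul1 // r0:Mul1,r1:8,r2:5,r3:9
cycle 2: issue SUB r2<-Add1 // r0:Mul1,r1:8,r2:Add1,r3:9
cycle 3: issue MUL r3<-Mul2 // r0:Mul1,r1:8,r2:Add1,r3:Mul2
cycle 4: stall // r0:Mul1,r1:8,r2:Add1,r3:Mul2
cycle 5: CDB Mul1=25; issue MUL r2<-Mul1 // r0:25,r1:8,r2:Mul1,r3:Mul2
cycle 6: issue SUB r0<-Add2 // r0:Add2,r1:8,r2:Mul1,r3:Mul2
cycle 7: CDB Add1=-16; stall // r0:Add2,r1:8,r2:Mul1,r3:Mul2
cycle 8: stall // r0:Add2,r1:8,r2:Mul1,r3:Mul2
cycle 9: CDB Mul1=625; issue MUL r0<-Mul1 // r0:Mul1,r1:8,r2:625,r3:Mul2
cycle 10: CDB Mul2=625 // r0:Mul1,r1:8,r2:625,r3:625
cycle 11: CDB Add2=-617 // r0:Mul1,r1:8,r2:625,r3:625
cycle 12: - // r0:Mul1,r1:8,r2:625,r3:625
cycle 13: - // r0:Mul1,r1:8,r2:625,r3:625
cycle 14: - // r0:Mul1,r1:8,r2:625,r3:625
cycle 15: CDB Mul1=-4936 // r0:-4936,r1:8,r2:625,r3:625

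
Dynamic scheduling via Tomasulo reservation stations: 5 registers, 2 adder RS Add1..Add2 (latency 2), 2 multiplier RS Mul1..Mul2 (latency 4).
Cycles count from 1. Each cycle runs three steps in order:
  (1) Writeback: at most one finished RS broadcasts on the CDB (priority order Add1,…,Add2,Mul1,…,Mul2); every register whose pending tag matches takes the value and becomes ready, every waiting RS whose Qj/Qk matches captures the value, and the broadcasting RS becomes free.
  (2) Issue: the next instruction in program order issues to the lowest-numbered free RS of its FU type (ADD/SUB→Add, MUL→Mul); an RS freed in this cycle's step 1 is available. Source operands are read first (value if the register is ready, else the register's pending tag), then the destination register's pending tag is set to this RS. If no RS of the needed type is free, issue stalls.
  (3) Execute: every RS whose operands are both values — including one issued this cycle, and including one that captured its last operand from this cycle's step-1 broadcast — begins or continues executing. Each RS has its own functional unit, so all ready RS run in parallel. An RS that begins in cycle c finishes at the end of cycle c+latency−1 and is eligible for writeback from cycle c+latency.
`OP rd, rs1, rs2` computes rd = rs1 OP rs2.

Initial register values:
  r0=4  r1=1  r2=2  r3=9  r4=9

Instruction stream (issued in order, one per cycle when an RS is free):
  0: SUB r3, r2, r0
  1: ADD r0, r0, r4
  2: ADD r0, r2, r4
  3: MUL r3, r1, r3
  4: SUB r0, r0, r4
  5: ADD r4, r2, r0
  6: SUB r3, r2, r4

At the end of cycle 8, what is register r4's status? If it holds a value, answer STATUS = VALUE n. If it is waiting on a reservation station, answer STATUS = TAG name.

c1: issue SUB r3<-Add1 | r0:4,r1:1,r2:2,r3:Add1,r4:9
c2: issue ADD r0<-Add2 | r0:Add2,r1:1,r2:2,r3:Add1,r4:9
c3: CDB Add1=-2; issue ADD r0<-Add1 | r0:Add1,r1:1,r2:2,r3:-2,r4:9
c4: CDB Add2=13; issue MUL r3<-Mul1 | r0:Add1,r1:1,r2:2,r3:Mul1,r4:9
c5: CDB Add1=11; issue SUB r0<-Add1 | r0:Add1,r1:1,r2:2,r3:Mul1,r4:9
c6: issue ADD r4<-Add2 | r0:Add1,r1:1,r2:2,r3:Mul1,r4:Add2
c7: CDB Add1=2; issue SUB r3<-Add1 | r0:2,r1:1,r2:2,r3:Add1,r4:Add2
c8: CDB Mul1=-2 | r0:2,r1:1,r2:2,r3:Add1,r4:Add2

STATUS = TAG Add2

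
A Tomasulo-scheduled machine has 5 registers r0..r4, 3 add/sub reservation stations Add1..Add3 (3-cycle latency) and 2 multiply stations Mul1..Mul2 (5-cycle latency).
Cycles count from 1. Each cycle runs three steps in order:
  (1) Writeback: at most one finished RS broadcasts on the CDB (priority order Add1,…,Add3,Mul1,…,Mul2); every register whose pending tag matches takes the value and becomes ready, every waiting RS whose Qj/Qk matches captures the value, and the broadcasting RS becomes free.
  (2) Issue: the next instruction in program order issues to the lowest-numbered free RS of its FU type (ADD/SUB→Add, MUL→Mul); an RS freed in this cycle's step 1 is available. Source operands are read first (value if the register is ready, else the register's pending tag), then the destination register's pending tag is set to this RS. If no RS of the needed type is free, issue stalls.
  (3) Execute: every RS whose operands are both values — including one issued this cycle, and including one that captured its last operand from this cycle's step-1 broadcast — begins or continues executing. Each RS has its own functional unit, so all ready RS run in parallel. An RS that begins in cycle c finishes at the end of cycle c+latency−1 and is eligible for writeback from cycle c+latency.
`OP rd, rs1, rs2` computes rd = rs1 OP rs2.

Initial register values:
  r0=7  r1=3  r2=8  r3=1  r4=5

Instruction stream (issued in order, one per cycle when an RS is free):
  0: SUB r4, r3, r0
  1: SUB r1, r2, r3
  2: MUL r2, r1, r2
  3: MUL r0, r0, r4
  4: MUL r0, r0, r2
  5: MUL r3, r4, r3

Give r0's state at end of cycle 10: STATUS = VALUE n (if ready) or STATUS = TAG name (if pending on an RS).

cycle 1: issue SUB r4<-Add1 // r0:7,r1:3,r2:8,r3:1,r4:Add1
cycle 2: issue SUB r1<-Add2 // r0:7,r1:Add2,r2:8,r3:1,r4:Add1
cycle 3: issue MUL r2<-Mul1 // r0:7,r1:Add2,r2:Mul1,r3:1,r4:Add1
cycle 4: CDB Add1=-6; issue MUL r0<-Mul2 // r0:Mul2,r1:Add2,r2:Mul1,r3:1,r4:-6
cycle 5: CDB Add2=7; stall // r0:Mul2,r1:7,r2:Mul1,r3:1,r4:-6
cycle 6: stall // r0:Mul2,r1:7,r2:Mul1,r3:1,r4:-6
cycle 7: stall // r0:Mul2,r1:7,r2:Mul1,r3:1,r4:-6
cycle 8: stall // r0:Mul2,r1:7,r2:Mul1,r3:1,r4:-6
cycle 9: CDB Mul2=-42; issue MUL r0<-Mul2 // r0:Mul2,r1:7,r2:Mul1,r3:1,r4:-6
cycle 10: CDB Mul1=56; issue MUL r3<-Mul1 // r0:Mul2,r1:7,r2:56,r3:Mul1,r4:-6

STATUS = TAG Mul2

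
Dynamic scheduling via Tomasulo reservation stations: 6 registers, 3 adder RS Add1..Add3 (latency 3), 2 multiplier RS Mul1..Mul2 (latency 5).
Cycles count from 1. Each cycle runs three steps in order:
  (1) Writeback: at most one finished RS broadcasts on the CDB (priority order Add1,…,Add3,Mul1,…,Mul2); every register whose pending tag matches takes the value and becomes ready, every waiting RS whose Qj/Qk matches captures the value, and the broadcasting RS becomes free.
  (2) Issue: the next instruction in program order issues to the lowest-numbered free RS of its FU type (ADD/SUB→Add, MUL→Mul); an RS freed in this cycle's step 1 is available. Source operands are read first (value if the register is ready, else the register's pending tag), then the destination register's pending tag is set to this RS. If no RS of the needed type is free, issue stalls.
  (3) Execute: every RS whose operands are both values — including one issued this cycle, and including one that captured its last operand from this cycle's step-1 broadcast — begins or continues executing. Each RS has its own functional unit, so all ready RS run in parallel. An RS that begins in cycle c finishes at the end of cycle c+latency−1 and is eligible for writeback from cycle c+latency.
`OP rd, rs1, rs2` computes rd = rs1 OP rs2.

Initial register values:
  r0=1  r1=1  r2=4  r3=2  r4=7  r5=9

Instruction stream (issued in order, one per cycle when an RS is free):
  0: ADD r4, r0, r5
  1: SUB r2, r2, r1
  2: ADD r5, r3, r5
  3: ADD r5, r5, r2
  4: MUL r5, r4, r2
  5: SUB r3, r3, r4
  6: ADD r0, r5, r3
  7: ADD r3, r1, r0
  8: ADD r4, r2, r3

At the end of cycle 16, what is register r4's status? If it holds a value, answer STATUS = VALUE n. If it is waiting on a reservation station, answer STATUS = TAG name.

  c1: issue ADD r4<-Add1  regs: r0:1,r1:1,r2:4,r3:2,r4:Add1,r5:9
  c2: issue SUB r2<-Add2  regs: r0:1,r1:1,r2:Add2,r3:2,r4:Add1,r5:9
  c3: issue ADD r5<-Add3  regs: r0:1,r1:1,r2:Add2,r3:2,r4:Add1,r5:Add3
  c4: CDB Add1=10; issue ADD r5<-Add1  regs: r0:1,r1:1,r2:Add2,r3:2,r4:10,r5:Add1
  c5: CDB Add2=3; issue MUL r5<-Mul1  regs: r0:1,r1:1,r2:3,r3:2,r4:10,r5:Mul1
  c6: CDB Add3=11; issue SUB r3<-Add2  regs: r0:1,r1:1,r2:3,r3:Add2,r4:10,r5:Mul1
  c7: issue ADD r0<-Add3  regs: r0:Add3,r1:1,r2:3,r3:Add2,r4:10,r5:Mul1
  c8: stall  regs: r0:Add3,r1:1,r2:3,r3:Add2,r4:10,r5:Mul1
  c9: CDB Add1=14; issue ADD r3<-Add1  regs: r0:Add3,r1:1,r2:3,r3:Add1,r4:10,r5:Mul1
  c10: CDB Add2=-8; issue ADD r4<-Add2  regs: r0:Add3,r1:1,r2:3,r3:Add1,r4:Add2,r5:Mul1
  c11: CDB Mul1=30  regs: r0:Add3,r1:1,r2:3,r3:Add1,r4:Add2,r5:30
  c12: -  regs: r0:Add3,r1:1,r2:3,r3:Add1,r4:Add2,r5:30
  c13: -  regs: r0:Add3,r1:1,r2:3,r3:Add1,r4:Add2,r5:30
  c14: CDB Add3=22  regs: r0:22,r1:1,r2:3,r3:Add1,r4:Add2,r5:30
  c15: -  regs: r0:22,r1:1,r2:3,r3:Add1,r4:Add2,r5:30
  c16: -  regs: r0:22,r1:1,r2:3,r3:Add1,r4:Add2,r5:30

STATUS = TAG Add2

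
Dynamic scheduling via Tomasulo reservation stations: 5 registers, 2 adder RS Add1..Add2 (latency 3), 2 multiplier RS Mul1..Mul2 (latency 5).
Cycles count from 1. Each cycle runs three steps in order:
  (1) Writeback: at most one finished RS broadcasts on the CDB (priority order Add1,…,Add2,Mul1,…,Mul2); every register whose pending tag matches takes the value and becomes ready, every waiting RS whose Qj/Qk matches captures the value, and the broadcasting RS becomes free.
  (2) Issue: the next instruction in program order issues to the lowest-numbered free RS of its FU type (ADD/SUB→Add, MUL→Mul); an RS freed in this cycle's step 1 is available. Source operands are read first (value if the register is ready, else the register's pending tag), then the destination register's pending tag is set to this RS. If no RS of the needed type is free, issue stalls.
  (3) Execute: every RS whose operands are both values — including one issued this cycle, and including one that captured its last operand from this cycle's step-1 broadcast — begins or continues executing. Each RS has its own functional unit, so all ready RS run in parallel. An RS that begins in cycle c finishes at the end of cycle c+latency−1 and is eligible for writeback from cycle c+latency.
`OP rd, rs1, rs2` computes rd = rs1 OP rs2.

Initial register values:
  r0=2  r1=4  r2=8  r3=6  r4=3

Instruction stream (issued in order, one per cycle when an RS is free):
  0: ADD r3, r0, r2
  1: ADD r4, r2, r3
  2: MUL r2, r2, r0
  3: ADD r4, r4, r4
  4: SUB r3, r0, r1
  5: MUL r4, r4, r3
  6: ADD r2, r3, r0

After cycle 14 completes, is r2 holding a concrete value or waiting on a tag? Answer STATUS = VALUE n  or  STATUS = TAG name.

cycle 1: issue ADD r3<-Add1 // r0:2,r1:4,r2:8,r3:Add1,r4:3
cycle 2: issue ADD r4<-Add2 // r0:2,r1:4,r2:8,r3:Add1,r4:Add2
cycle 3: issue MUL r2<-Mul1 // r0:2,r1:4,r2:Mul1,r3:Add1,r4:Add2
cycle 4: CDB Add1=10; issue ADD r4<-Add1 // r0:2,r1:4,r2:Mul1,r3:10,r4:Add1
cycle 5: stall // r0:2,r1:4,r2:Mul1,r3:10,r4:Add1
cycle 6: stall // r0:2,r1:4,r2:Mul1,r3:10,r4:Add1
cycle 7: CDB Add2=18; issue SUB r3<-Add2 // r0:2,r1:4,r2:Mul1,r3:Add2,r4:Add1
cycle 8: CDB Mul1=16; issue MUL r4<-Mul1 // r0:2,r1:4,r2:16,r3:Add2,r4:Mul1
cycle 9: stall // r0:2,r1:4,r2:16,r3:Add2,r4:Mul1
cycle 10: CDB Add1=36; issue ADD r2<-Add1 // r0:2,r1:4,r2:Add1,r3:Add2,r4:Mul1
cycle 11: CDB Add2=-2 // r0:2,r1:4,r2:Add1,r3:-2,r4:Mul1
cycle 12: - // r0:2,r1:4,r2:Add1,r3:-2,r4:Mul1
cycle 13: - // r0:2,r1:4,r2:Add1,r3:-2,r4:Mul1
cycle 14: CDB Add1=0 // r0:2,r1:4,r2:0,r3:-2,r4:Mul1

STATUS = VALUE 0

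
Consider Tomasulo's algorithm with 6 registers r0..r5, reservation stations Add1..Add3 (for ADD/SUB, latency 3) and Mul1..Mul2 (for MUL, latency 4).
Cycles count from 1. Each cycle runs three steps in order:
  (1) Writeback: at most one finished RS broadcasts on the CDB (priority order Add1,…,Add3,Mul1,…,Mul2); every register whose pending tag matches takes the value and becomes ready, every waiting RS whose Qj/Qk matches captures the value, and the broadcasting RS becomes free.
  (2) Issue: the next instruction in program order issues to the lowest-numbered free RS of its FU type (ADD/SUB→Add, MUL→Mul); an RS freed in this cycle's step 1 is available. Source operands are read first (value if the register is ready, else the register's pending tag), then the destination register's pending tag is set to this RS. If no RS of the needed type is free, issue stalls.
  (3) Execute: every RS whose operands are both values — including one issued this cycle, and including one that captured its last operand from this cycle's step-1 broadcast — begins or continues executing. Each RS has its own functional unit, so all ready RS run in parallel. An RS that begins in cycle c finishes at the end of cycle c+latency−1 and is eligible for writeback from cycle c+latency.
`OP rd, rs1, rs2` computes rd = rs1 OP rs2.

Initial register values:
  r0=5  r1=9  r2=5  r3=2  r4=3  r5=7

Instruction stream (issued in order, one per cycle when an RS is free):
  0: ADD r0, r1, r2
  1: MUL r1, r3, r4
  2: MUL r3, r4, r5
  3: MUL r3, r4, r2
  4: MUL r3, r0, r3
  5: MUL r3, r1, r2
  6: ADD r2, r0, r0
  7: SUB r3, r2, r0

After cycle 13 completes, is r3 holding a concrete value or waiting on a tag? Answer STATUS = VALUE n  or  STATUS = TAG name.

STATUS = TAG Add2

  c1: issue ADD r0<-Add1  regs: r0:Add1,r1:9,r2:5,r3:2,r4:3,r5:7
  c2: issue MUL r1<-Mul1  regs: r0:Add1,r1:Mul1,r2:5,r3:2,r4:3,r5:7
  c3: issue MUL r3<-Mul2  regs: r0:Add1,r1:Mul1,r2:5,r3:Mul2,r4:3,r5:7
  c4: CDB Add1=14; stall  regs: r0:14,r1:Mul1,r2:5,r3:Mul2,r4:3,r5:7
  c5: stall  regs: r0:14,r1:Mul1,r2:5,r3:Mul2,r4:3,r5:7
  c6: CDB Mul1=6; issue MUL r3<-Mul1  regs: r0:14,r1:6,r2:5,r3:Mul1,r4:3,r5:7
  c7: CDB Mul2=21; issue MUL r3<-Mul2  regs: r0:14,r1:6,r2:5,r3:Mul2,r4:3,r5:7
  c8: stall  regs: r0:14,r1:6,r2:5,r3:Mul2,r4:3,r5:7
  c9: stall  regs: r0:14,r1:6,r2:5,r3:Mul2,r4:3,r5:7
  c10: CDB Mul1=15; issue MUL r3<-Mul1  regs: r0:14,r1:6,r2:5,r3:Mul1,r4:3,r5:7
  c11: issue ADD r2<-Add1  regs: r0:14,r1:6,r2:Add1,r3:Mul1,r4:3,r5:7
  c12: issue SUB r3<-Add2  regs: r0:14,r1:6,r2:Add1,r3:Add2,r4:3,r5:7
  c13: -  regs: r0:14,r1:6,r2:Add1,r3:Add2,r4:3,r5:7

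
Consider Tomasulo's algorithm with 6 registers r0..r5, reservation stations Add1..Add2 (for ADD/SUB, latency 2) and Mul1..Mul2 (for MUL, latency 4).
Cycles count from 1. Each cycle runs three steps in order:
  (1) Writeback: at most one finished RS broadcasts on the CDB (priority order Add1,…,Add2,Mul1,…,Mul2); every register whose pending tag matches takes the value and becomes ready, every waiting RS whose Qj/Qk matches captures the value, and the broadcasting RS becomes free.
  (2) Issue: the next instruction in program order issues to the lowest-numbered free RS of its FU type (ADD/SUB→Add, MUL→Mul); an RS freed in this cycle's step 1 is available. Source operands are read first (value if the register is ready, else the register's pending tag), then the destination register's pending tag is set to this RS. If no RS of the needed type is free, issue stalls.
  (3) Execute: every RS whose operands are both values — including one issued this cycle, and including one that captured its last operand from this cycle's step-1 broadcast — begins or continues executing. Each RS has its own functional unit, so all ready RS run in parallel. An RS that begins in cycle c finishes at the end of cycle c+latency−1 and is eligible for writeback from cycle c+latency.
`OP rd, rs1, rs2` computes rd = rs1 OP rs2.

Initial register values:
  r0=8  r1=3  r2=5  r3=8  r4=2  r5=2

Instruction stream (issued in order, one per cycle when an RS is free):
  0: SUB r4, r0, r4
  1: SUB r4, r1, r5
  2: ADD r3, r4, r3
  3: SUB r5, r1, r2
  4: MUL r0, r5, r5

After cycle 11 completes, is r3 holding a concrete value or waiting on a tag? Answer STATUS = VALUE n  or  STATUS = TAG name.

STATUS = VALUE 9

c1: issue SUB r4<-Add1 | r0:8,r1:3,r2:5,r3:8,r4:Add1,r5:2
c2: issue SUB r4<-Add2 | r0:8,r1:3,r2:5,r3:8,r4:Add2,r5:2
c3: CDB Add1=6; issue ADD r3<-Add1 | r0:8,r1:3,r2:5,r3:Add1,r4:Add2,r5:2
c4: CDB Add2=1; issue SUB r5<-Add2 | r0:8,r1:3,r2:5,r3:Add1,r4:1,r5:Add2
c5: issue MUL r0<-Mul1 | r0:Mul1,r1:3,r2:5,r3:Add1,r4:1,r5:Add2
c6: CDB Add1=9 | r0:Mul1,r1:3,r2:5,r3:9,r4:1,r5:Add2
c7: CDB Add2=-2 | r0:Mul1,r1:3,r2:5,r3:9,r4:1,r5:-2
c8: - | r0:Mul1,r1:3,r2:5,r3:9,r4:1,r5:-2
c9: - | r0:Mul1,r1:3,r2:5,r3:9,r4:1,r5:-2
c10: - | r0:Mul1,r1:3,r2:5,r3:9,r4:1,r5:-2
c11: CDB Mul1=4 | r0:4,r1:3,r2:5,r3:9,r4:1,r5:-2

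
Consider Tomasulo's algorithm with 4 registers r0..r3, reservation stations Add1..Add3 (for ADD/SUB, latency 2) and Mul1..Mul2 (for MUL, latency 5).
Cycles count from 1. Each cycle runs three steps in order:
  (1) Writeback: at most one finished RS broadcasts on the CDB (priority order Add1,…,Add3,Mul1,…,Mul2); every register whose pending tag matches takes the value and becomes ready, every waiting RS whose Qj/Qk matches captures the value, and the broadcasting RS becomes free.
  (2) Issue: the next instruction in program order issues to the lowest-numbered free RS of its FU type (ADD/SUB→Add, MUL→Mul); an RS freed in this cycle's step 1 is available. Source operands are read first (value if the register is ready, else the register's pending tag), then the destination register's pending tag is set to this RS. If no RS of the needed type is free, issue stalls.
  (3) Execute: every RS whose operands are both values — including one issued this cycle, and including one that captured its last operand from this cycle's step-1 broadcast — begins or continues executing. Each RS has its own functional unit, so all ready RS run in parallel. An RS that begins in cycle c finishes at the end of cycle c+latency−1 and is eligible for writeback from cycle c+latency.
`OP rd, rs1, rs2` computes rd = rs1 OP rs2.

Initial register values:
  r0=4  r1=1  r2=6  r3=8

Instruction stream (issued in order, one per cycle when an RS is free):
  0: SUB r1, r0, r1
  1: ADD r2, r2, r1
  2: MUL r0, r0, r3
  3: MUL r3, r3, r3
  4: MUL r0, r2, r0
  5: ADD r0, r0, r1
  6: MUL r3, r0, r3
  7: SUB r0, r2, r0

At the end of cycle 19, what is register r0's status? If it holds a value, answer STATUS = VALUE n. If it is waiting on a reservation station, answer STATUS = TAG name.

STATUS = VALUE -282

  c1: issue SUB r1<-Add1  regs: r0:4,r1:Add1,r2:6,r3:8
  c2: issue ADD r2<-Add2  regs: r0:4,r1:Add1,r2:Add2,r3:8
  c3: CDB Add1=3; issue MUL r0<-Mul1  regs: r0:Mul1,r1:3,r2:Add2,r3:8
  c4: issue MUL r3<-Mul2  regs: r0:Mul1,r1:3,r2:Add2,r3:Mul2
  c5: CDB Add2=9; stall  regs: r0:Mul1,r1:3,r2:9,r3:Mul2
  c6: stall  regs: r0:Mul1,r1:3,r2:9,r3:Mul2
  c7: stall  regs: r0:Mul1,r1:3,r2:9,r3:Mul2
  c8: CDB Mul1=32; issue MUL r0<-Mul1  regs: r0:Mul1,r1:3,r2:9,r3:Mul2
  c9: CDB Mul2=64; issue ADD r0<-Add1  regs: r0:Add1,r1:3,r2:9,r3:64
  c10: issue MUL r3<-Mul2  regs: r0:Add1,r1:3,r2:9,r3:Mul2
  c11: issue SUB r0<-Add2  regs: r0:Add2,r1:3,r2:9,r3:Mul2
  c12: -  regs: r0:Add2,r1:3,r2:9,r3:Mul2
  c13: CDB Mul1=288  regs: r0:Add2,r1:3,r2:9,r3:Mul2
  c14: -  regs: r0:Add2,r1:3,r2:9,r3:Mul2
  c15: CDB Add1=291  regs: r0:Add2,r1:3,r2:9,r3:Mul2
  c16: -  regs: r0:Add2,r1:3,r2:9,r3:Mul2
  c17: CDB Add2=-282  regs: r0:-282,r1:3,r2:9,r3:Mul2
  c18: -  regs: r0:-282,r1:3,r2:9,r3:Mul2
  c19: -  regs: r0:-282,r1:3,r2:9,r3:Mul2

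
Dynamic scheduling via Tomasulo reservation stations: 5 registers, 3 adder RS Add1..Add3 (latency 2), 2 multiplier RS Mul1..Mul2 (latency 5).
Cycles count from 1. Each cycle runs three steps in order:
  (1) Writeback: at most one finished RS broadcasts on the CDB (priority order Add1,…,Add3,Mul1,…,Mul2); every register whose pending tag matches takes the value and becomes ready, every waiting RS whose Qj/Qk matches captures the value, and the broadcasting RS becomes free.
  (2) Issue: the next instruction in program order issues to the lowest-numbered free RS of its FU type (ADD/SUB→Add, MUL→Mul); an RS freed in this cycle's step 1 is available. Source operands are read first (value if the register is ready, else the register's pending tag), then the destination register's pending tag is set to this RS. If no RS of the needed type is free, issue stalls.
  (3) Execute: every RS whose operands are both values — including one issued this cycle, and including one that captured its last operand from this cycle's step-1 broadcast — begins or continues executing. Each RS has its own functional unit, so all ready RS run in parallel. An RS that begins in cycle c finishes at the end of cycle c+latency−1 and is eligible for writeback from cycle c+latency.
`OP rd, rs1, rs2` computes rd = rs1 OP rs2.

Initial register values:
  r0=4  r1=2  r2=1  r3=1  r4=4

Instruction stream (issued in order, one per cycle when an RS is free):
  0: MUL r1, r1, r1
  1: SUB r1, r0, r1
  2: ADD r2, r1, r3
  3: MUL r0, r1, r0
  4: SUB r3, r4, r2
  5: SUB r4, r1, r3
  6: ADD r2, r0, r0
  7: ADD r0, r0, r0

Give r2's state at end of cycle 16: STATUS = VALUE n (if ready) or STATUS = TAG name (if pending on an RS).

cycle 1: issue MUL r1<-Mul1 // r0:4,r1:Mul1,r2:1,r3:1,r4:4
cycle 2: issue SUB r1<-Add1 // r0:4,r1:Add1,r2:1,r3:1,r4:4
cycle 3: issue ADD r2<-Add2 // r0:4,r1:Add1,r2:Add2,r3:1,r4:4
cycle 4: issue MUL r0<-Mul2 // r0:Mul2,r1:Add1,r2:Add2,r3:1,r4:4
cycle 5: issue SUB r3<-Add3 // r0:Mul2,r1:Add1,r2:Add2,r3:Add3,r4:4
cycle 6: CDB Mul1=4; stall // r0:Mul2,r1:Add1,r2:Add2,r3:Add3,r4:4
cycle 7: stall // r0:Mul2,r1:Add1,r2:Add2,r3:Add3,r4:4
cycle 8: CDB Add1=0; issue SUB r4<-Add1 // r0:Mul2,r1:0,r2:Add2,r3:Add3,r4:Add1
cycle 9: stall // r0:Mul2,r1:0,r2:Add2,r3:Add3,r4:Add1
cycle 10: CDB Add2=1; issue ADD r2<-Add2 // r0:Mul2,r1:0,r2:Add2,r3:Add3,r4:Add1
cycle 11: stall // r0:Mul2,r1:0,r2:Add2,r3:Add3,r4:Add1
cycle 12: CDB Add3=3; issue ADD r0<-Add3 // r0:Add3,r1:0,r2:Add2,r3:3,r4:Add1
cycle 13: CDB Mul2=0 // r0:Add3,r1:0,r2:Add2,r3:3,r4:Add1
cycle 14: CDB Add1=-3 // r0:Add3,r1:0,r2:Add2,r3:3,r4:-3
cycle 15: CDB Add2=0 // r0:Add3,r1:0,r2:0,r3:3,r4:-3
cycle 16: CDB Add3=0 // r0:0,r1:0,r2:0,r3:3,r4:-3

STATUS = VALUE 0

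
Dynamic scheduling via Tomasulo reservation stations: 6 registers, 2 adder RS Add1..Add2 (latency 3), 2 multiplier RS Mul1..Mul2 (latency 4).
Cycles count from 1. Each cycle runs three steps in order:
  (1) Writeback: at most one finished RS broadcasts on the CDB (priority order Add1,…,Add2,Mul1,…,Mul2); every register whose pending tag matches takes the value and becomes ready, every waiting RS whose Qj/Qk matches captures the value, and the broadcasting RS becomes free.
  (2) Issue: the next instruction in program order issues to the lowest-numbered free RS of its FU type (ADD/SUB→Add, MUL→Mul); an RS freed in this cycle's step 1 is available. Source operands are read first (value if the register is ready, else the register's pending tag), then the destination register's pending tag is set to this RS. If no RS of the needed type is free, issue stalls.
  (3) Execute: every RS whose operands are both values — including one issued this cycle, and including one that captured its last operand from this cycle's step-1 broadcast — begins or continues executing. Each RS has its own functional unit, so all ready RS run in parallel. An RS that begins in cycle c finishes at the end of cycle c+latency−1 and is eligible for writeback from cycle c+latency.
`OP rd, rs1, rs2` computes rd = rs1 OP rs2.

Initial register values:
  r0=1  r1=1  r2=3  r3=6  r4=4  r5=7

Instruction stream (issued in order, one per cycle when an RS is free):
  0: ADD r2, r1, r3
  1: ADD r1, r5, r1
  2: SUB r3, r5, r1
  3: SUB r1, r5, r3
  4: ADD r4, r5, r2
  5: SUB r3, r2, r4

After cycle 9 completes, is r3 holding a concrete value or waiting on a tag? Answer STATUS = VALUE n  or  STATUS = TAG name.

STATUS = VALUE -1

  c1: issue ADD r2<-Add1  regs: r0:1,r1:1,r2:Add1,r3:6,r4:4,r5:7
  c2: issue ADD r1<-Add2  regs: r0:1,r1:Add2,r2:Add1,r3:6,r4:4,r5:7
  c3: stall  regs: r0:1,r1:Add2,r2:Add1,r3:6,r4:4,r5:7
  c4: CDB Add1=7; issue SUB r3<-Add1  regs: r0:1,r1:Add2,r2:7,r3:Add1,r4:4,r5:7
  c5: CDB Add2=8; issue SUB r1<-Add2  regs: r0:1,r1:Add2,r2:7,r3:Add1,r4:4,r5:7
  c6: stall  regs: r0:1,r1:Add2,r2:7,r3:Add1,r4:4,r5:7
  c7: stall  regs: r0:1,r1:Add2,r2:7,r3:Add1,r4:4,r5:7
  c8: CDB Add1=-1; issue ADD r4<-Add1  regs: r0:1,r1:Add2,r2:7,r3:-1,r4:Add1,r5:7
  c9: stall  regs: r0:1,r1:Add2,r2:7,r3:-1,r4:Add1,r5:7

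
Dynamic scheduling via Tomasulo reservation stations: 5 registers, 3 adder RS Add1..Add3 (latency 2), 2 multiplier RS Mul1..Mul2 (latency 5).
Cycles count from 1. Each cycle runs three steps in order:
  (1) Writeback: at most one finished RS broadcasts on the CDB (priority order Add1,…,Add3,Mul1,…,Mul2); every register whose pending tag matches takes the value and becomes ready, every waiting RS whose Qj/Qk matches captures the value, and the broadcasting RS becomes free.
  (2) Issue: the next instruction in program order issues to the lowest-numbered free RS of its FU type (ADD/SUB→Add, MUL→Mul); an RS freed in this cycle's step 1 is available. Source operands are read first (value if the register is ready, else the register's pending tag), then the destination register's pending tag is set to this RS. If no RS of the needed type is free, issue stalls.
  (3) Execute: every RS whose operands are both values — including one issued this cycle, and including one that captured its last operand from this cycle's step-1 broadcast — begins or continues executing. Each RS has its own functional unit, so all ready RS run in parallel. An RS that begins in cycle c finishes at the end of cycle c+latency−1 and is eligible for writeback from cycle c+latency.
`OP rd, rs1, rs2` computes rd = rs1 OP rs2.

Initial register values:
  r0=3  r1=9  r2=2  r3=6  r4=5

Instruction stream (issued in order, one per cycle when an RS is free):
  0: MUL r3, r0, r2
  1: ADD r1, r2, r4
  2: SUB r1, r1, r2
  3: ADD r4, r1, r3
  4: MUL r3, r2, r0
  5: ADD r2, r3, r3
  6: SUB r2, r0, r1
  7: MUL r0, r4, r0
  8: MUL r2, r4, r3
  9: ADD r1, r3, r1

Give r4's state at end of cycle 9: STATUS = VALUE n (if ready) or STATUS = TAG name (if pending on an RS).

STATUS = VALUE 11

  c1: issue MUL r3<-Mul1  regs: r0:3,r1:9,r2:2,r3:Mul1,r4:5
  c2: issue ADD r1<-Add1  regs: r0:3,r1:Add1,r2:2,r3:Mul1,r4:5
  c3: issue SUB r1<-Add2  regs: r0:3,r1:Add2,r2:2,r3:Mul1,r4:5
  c4: CDB Add1=7; issue ADD r4<-Add1  regs: r0:3,r1:Add2,r2:2,r3:Mul1,r4:Add1
  c5: issue MUL r3<-Mul2  regs: r0:3,r1:Add2,r2:2,r3:Mul2,r4:Add1
  c6: CDB Add2=5; issue ADD r2<-Add2  regs: r0:3,r1:5,r2:Add2,r3:Mul2,r4:Add1
  c7: CDB Mul1=6; issue SUB r2<-Add3  regs: r0:3,r1:5,r2:Add3,r3:Mul2,r4:Add1
  c8: issue MUL r0<-Mul1  regs: r0:Mul1,r1:5,r2:Add3,r3:Mul2,r4:Add1
  c9: CDB Add1=11; stall  regs: r0:Mul1,r1:5,r2:Add3,r3:Mul2,r4:11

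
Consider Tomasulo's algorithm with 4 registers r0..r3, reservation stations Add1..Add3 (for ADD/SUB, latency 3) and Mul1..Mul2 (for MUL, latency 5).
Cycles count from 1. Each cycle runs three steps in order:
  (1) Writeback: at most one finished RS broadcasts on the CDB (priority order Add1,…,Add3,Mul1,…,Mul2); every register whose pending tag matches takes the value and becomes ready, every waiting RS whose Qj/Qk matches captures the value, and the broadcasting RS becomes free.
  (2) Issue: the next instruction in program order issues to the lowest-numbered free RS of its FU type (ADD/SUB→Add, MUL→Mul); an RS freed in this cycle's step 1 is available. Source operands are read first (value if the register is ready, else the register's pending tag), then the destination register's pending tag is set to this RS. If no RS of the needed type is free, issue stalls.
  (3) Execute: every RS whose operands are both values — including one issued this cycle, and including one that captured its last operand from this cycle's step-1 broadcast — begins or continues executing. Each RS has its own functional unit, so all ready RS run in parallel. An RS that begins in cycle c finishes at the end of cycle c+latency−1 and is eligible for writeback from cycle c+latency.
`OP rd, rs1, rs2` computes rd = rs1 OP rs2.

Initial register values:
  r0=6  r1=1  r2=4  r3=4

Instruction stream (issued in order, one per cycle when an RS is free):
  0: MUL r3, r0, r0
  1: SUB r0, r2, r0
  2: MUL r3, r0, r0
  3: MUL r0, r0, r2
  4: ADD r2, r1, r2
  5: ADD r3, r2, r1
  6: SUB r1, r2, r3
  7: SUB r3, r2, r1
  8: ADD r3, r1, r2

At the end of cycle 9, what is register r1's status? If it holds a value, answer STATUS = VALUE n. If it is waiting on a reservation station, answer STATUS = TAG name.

c1: issue MUL r3<-Mul1 | r0:6,r1:1,r2:4,r3:Mul1
c2: issue SUB r0<-Add1 | r0:Add1,r1:1,r2:4,r3:Mul1
c3: issue MUL r3<-Mul2 | r0:Add1,r1:1,r2:4,r3:Mul2
c4: stall | r0:Add1,r1:1,r2:4,r3:Mul2
c5: CDB Add1=-2; stall | r0:-2,r1:1,r2:4,r3:Mul2
c6: CDB Mul1=36; issue MUL r0<-Mul1 | r0:Mul1,r1:1,r2:4,r3:Mul2
c7: issue ADD r2<-Add1 | r0:Mul1,r1:1,r2:Add1,r3:Mul2
c8: issue ADD r3<-Add2 | r0:Mul1,r1:1,r2:Add1,r3:Add2
c9: issue SUB r1<-Add3 | r0:Mul1,r1:Add3,r2:Add1,r3:Add2

STATUS = TAG Add3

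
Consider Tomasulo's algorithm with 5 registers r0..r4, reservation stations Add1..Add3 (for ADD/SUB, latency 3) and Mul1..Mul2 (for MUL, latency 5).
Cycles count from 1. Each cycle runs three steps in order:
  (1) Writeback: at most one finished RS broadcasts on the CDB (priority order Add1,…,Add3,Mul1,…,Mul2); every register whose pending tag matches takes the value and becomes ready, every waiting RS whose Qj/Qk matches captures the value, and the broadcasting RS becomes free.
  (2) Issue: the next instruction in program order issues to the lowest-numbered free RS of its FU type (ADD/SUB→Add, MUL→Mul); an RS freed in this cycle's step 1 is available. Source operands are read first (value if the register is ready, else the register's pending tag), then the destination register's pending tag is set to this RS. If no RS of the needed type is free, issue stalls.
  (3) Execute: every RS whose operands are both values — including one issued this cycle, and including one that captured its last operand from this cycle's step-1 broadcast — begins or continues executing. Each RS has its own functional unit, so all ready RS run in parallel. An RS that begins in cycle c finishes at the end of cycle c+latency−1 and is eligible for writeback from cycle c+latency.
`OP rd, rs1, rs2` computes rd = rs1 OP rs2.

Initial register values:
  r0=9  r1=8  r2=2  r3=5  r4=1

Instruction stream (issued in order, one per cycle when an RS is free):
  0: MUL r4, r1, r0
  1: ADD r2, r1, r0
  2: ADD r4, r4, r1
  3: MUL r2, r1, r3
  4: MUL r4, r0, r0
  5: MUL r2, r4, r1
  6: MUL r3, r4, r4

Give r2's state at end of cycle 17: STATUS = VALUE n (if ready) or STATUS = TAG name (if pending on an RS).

  c1: issue MUL r4<-Mul1  regs: r0:9,r1:8,r2:2,r3:5,r4:Mul1
  c2: issue ADD r2<-Add1  regs: r0:9,r1:8,r2:Add1,r3:5,r4:Mul1
  c3: issue ADD r4<-Add2  regs: r0:9,r1:8,r2:Add1,r3:5,r4:Add2
  c4: issue MUL r2<-Mul2  regs: r0:9,r1:8,r2:Mul2,r3:5,r4:Add2
  c5: CDB Add1=17; stall  regs: r0:9,r1:8,r2:Mul2,r3:5,r4:Add2
  c6: CDB Mul1=72; issue MUL r4<-Mul1  regs: r0:9,r1:8,r2:Mul2,r3:5,r4:Mul1
  c7: stall  regs: r0:9,r1:8,r2:Mul2,r3:5,r4:Mul1
  c8: stall  regs: r0:9,r1:8,r2:Mul2,r3:5,r4:Mul1
  c9: CDB Add2=80; stall  regs: r0:9,r1:8,r2:Mul2,r3:5,r4:Mul1
  c10: CDB Mul2=40; issue MUL r2<-Mul2  regs: r0:9,r1:8,r2:Mul2,r3:5,r4:Mul1
  c11: CDB Mul1=81; issue MUL r3<-Mul1  regs: r0:9,r1:8,r2:Mul2,r3:Mul1,r4:81
  c12: -  regs: r0:9,r1:8,r2:Mul2,r3:Mul1,r4:81
  c13: -  regs: r0:9,r1:8,r2:Mul2,r3:Mul1,r4:81
  c14: -  regs: r0:9,r1:8,r2:Mul2,r3:Mul1,r4:81
  c15: -  regs: r0:9,r1:8,r2:Mul2,r3:Mul1,r4:81
  c16: CDB Mul1=6561  regs: r0:9,r1:8,r2:Mul2,r3:6561,r4:81
  c17: CDB Mul2=648  regs: r0:9,r1:8,r2:648,r3:6561,r4:81

STATUS = VALUE 648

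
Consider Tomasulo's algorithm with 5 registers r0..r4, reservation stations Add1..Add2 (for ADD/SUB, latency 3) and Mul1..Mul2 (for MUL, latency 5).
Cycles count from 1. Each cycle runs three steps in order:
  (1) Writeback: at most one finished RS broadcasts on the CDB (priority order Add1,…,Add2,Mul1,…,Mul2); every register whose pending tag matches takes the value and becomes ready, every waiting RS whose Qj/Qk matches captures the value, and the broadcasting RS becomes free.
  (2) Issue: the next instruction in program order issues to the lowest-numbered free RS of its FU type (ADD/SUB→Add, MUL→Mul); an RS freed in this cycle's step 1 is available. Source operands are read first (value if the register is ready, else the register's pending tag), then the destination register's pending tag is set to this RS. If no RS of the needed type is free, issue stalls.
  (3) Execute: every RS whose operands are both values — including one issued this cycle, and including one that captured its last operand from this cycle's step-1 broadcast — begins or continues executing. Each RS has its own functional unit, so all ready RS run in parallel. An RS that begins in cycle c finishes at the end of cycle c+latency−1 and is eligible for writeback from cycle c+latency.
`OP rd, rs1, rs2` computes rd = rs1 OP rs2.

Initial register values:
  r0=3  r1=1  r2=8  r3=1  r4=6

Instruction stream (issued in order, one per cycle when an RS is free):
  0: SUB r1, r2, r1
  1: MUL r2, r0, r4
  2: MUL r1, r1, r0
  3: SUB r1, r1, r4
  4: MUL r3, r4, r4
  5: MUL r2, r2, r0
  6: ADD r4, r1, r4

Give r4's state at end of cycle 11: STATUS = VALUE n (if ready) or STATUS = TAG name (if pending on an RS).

STATUS = TAG Add2

  c1: issue SUB r1<-Add1  regs: r0:3,r1:Add1,r2:8,r3:1,r4:6
  c2: issue MUL r2<-Mul1  regs: r0:3,r1:Add1,r2:Mul1,r3:1,r4:6
  c3: issue MUL r1<-Mul2  regs: r0:3,r1:Mul2,r2:Mul1,r3:1,r4:6
  c4: CDB Add1=7; issue SUB r1<-Add1  regs: r0:3,r1:Add1,r2:Mul1,r3:1,r4:6
  c5: stall  regs: r0:3,r1:Add1,r2:Mul1,r3:1,r4:6
  c6: stall  regs: r0:3,r1:Add1,r2:Mul1,r3:1,r4:6
  c7: CDB Mul1=18; issue MUL r3<-Mul1  regs: r0:3,r1:Add1,r2:18,r3:Mul1,r4:6
  c8: stall  regs: r0:3,r1:Add1,r2:18,r3:Mul1,r4:6
  c9: CDB Mul2=21; issue MUL r2<-Mul2  regs: r0:3,r1:Add1,r2:Mul2,r3:Mul1,r4:6
  c10: issue ADD r4<-Add2  regs: r0:3,r1:Add1,r2:Mul2,r3:Mul1,r4:Add2
  c11: -  regs: r0:3,r1:Add1,r2:Mul2,r3:Mul1,r4:Add2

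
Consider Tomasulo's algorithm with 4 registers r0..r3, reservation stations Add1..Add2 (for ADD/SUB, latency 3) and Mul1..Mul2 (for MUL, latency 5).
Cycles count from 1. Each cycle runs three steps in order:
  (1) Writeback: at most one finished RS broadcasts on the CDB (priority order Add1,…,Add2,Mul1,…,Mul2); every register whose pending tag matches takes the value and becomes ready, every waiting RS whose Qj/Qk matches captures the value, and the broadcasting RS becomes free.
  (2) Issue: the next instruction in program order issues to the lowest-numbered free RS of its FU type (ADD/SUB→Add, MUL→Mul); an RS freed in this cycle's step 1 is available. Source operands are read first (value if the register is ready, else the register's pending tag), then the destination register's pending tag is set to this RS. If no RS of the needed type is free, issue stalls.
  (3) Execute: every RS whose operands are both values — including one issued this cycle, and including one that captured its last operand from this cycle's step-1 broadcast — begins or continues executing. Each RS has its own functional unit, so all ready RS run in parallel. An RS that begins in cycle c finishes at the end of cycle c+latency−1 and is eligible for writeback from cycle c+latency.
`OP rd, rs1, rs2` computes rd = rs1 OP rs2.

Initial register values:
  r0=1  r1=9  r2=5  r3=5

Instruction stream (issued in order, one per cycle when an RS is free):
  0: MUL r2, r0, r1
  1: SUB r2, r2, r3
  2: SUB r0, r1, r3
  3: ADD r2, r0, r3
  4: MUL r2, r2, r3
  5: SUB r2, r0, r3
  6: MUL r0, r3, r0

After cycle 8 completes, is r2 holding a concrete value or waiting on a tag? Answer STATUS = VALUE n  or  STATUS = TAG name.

STATUS = TAG Mul1

cycle 1: issue MUL r2<-Mul1 // r0:1,r1:9,r2:Mul1,r3:5
cycle 2: issue SUB r2<-Add1 // r0:1,r1:9,r2:Add1,r3:5
cycle 3: issue SUB r0<-Add2 // r0:Add2,r1:9,r2:Add1,r3:5
cycle 4: stall // r0:Add2,r1:9,r2:Add1,r3:5
cycle 5: stall // r0:Add2,r1:9,r2:Add1,r3:5
cycle 6: CDB Add2=4; issue ADD r2<-Add2 // r0:4,r1:9,r2:Add2,r3:5
cycle 7: CDB Mul1=9; issue MUL r2<-Mul1 // r0:4,r1:9,r2:Mul1,r3:5
cycle 8: stall // r0:4,r1:9,r2:Mul1,r3:5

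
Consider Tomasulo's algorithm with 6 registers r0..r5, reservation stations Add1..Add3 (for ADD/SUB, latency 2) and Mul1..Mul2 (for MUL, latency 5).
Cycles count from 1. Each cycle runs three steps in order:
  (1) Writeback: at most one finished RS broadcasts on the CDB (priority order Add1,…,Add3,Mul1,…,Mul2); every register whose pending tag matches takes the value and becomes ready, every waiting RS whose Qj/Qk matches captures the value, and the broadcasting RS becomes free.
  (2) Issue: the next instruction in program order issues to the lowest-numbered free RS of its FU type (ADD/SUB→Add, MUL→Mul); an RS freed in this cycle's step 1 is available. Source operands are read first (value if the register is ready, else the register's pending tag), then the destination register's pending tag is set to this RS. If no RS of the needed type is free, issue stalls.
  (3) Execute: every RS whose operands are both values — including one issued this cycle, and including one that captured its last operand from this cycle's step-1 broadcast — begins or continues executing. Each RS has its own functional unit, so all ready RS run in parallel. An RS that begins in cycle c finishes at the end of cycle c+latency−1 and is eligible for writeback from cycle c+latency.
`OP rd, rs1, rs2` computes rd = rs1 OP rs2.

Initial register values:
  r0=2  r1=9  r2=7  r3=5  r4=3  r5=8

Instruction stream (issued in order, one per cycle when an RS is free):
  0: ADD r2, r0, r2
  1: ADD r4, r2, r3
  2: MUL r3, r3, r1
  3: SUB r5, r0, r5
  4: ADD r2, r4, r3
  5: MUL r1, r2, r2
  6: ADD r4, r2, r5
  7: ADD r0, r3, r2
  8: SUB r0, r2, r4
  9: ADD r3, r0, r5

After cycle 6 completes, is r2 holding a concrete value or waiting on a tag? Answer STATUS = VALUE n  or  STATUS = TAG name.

cycle 1: issue ADD r2<-Add1 // r0:2,r1:9,r2:Add1,r3:5,r4:3,r5:8
cycle 2: issue ADD r4<-Add2 // r0:2,r1:9,r2:Add1,r3:5,r4:Add2,r5:8
cycle 3: CDB Add1=9; issue MUL r3<-Mul1 // r0:2,r1:9,r2:9,r3:Mul1,r4:Add2,r5:8
cycle 4: issue SUB r5<-Add1 // r0:2,r1:9,r2:9,r3:Mul1,r4:Add2,r5:Add1
cycle 5: CDB Add2=14; issue ADD r2<-Add2 // r0:2,r1:9,r2:Add2,r3:Mul1,r4:14,r5:Add1
cycle 6: CDB Add1=-6; issue MUL r1<-Mul2 // r0:2,r1:Mul2,r2:Add2,r3:Mul1,r4:14,r5:-6

STATUS = TAG Add2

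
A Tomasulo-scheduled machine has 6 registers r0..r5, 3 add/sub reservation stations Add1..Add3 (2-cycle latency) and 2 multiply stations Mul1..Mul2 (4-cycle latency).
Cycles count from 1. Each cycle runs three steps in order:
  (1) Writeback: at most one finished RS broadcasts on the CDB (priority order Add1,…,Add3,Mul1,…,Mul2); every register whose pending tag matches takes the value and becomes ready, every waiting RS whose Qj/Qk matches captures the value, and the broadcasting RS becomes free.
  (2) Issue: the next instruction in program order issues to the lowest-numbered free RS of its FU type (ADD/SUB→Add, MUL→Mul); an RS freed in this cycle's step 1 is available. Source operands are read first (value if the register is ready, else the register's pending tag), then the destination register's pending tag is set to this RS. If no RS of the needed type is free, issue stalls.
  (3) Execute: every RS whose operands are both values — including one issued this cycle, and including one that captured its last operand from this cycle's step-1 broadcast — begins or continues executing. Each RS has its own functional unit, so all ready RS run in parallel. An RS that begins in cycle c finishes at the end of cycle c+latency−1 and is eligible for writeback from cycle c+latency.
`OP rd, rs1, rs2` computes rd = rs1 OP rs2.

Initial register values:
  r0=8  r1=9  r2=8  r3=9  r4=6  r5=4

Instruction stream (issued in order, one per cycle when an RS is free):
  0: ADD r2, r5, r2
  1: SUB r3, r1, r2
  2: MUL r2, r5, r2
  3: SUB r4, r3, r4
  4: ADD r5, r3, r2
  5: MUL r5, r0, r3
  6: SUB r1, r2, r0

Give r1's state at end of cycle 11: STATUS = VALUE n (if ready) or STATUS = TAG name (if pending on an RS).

STATUS = VALUE 40

c1: issue ADD r2<-Add1 | r0:8,r1:9,r2:Add1,r3:9,r4:6,r5:4
c2: issue SUB r3<-Add2 | r0:8,r1:9,r2:Add1,r3:Add2,r4:6,r5:4
c3: CDB Add1=12; issue MUL r2<-Mul1 | r0:8,r1:9,r2:Mul1,r3:Add2,r4:6,r5:4
c4: issue SUB r4<-Add1 | r0:8,r1:9,r2:Mul1,r3:Add2,r4:Add1,r5:4
c5: CDB Add2=-3; issue ADD r5<-Add2 | r0:8,r1:9,r2:Mul1,r3:-3,r4:Add1,r5:Add2
c6: issue MUL r5<-Mul2 | r0:8,r1:9,r2:Mul1,r3:-3,r4:Add1,r5:Mul2
c7: CDB Add1=-9; issue SUB r1<-Add1 | r0:8,r1:Add1,r2:Mul1,r3:-3,r4:-9,r5:Mul2
c8: CDB Mul1=48 | r0:8,r1:Add1,r2:48,r3:-3,r4:-9,r5:Mul2
c9: - | r0:8,r1:Add1,r2:48,r3:-3,r4:-9,r5:Mul2
c10: CDB Add1=40 | r0:8,r1:40,r2:48,r3:-3,r4:-9,r5:Mul2
c11: CDB Add2=45 | r0:8,r1:40,r2:48,r3:-3,r4:-9,r5:Mul2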